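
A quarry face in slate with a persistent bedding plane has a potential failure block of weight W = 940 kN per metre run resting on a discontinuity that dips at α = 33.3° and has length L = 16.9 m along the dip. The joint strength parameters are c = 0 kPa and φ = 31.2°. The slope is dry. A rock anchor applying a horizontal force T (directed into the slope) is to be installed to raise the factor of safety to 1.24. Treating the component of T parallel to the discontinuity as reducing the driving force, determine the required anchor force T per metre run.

Resolving forces along and normal to the sliding plane, with the horizontal anchor force T adding T·sinα to the effective normal force and T·cosα acting up the plane against the driving force:
FS = [cL + (W cosα + T sinα) tanφ] / [W sinα − T cosα]
Without the anchor: N' = 785.7 kN/m, driving T_d = 516.1 kN/m, resisting R = 0·16.9 + 785.7·tan31.2° = 475.8 kN/m, FS = 0.92.
Setting FS = 1.24 and solving for T:
1.24·(516.1 − T cos33.3°) = 475.8 + T sin33.3°·tan31.2°
T·(sin33.3°·tan31.2° + 1.24·cos33.3°) = 1.24·516.1 − 475.8
T·(0.5490·0.6056 + 1.24·0.8358) = 639.9 − 475.8 = 164.1
T·1.3689 = 164.1
T = 119.9 kN/m

T = 120 kN/m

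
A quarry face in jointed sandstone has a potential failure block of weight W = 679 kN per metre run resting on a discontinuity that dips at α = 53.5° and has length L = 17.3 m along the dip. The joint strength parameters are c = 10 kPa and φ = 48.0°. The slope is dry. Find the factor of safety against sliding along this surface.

FS = 1.14

Resolving the block weight along and normal to the plane and applying the Mohr–Coulomb strength on the joint:
N' = W cosα = 679·cos53.5° = 403.9 kN/m
Driving force T = W sinα = 679·sin53.5° = 545.8 kN/m
Resisting force R = c·L + N'·tanφ = 10·17.3 + 403.9·tan48.0° = 173.0 + 448.6 = 621.6 kN/m
FS = R / T = 621.6 / 545.8 = 1.139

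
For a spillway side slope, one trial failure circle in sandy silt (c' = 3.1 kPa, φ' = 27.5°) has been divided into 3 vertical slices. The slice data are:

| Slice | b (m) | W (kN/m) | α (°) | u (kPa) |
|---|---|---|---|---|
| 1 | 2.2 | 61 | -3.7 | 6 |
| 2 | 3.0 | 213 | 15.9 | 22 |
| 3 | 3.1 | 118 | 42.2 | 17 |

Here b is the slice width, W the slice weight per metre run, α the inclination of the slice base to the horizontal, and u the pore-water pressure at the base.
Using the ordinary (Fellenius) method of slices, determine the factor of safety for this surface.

FS = 1.00

Ordinary method of slices: FS = Σ[c'·Δl_i + (W_i cosα_i − u_i·Δl_i)·tanφ'] / Σ W_i sinα_i, with Δl_i = b_i / cosα_i.
Slice 1: Δl = 2.2/cos(-3.7°) = 2.205 m; N'_1 = 61·cos(-3.7°) − 6·2.205 = 47.6; c'Δl = 6.83; W sinα = -3.9
Slice 2: Δl = 3.0/cos15.9° = 3.119 m; N'_2 = 213·cos15.9° − 22·3.119 = 136.2; c'Δl = 9.67; W sinα = 58.4
Slice 3: Δl = 3.1/cos42.2° = 4.185 m; N'_3 = 118·cos42.2° − 17·4.185 = 16.3; c'Δl = 12.97; W sinα = 79.3
Σc'Δl = 29.5 kN/m; ΣN' = 200.1 kN/m; ΣW sinα = 133.7 kN/m
Resisting = 29.5 + 200.1·tan27.5° = 29.5 + 104.2 = 133.7 kN/m
FS = 133.7 / 133.7 = 1.000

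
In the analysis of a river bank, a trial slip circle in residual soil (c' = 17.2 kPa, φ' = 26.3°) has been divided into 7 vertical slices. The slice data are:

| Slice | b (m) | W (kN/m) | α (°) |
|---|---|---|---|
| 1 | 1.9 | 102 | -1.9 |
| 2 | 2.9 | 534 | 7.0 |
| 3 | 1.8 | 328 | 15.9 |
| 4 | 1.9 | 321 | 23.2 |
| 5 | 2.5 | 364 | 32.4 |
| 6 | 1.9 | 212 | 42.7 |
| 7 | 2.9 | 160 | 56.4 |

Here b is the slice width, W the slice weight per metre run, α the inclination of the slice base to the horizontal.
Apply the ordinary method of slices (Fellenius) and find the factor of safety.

Ordinary method of slices: FS = Σ[c'·Δl_i + (W_i cosα_i)·tanφ'] / Σ W_i sinα_i, with Δl_i = b_i / cosα_i.
Slice 1: Δl = 1.9/cos(-1.9°) = 1.901 m; N'_1 = 102·cos(-1.9°) = 101.9; c'Δl = 32.70; W sinα = -3.4
Slice 2: Δl = 2.9/cos7.0° = 2.922 m; N'_2 = 534·cos7.0° = 530.0; c'Δl = 50.25; W sinα = 65.1
Slice 3: Δl = 1.8/cos15.9° = 1.872 m; N'_3 = 328·cos15.9° = 315.5; c'Δl = 32.19; W sinα = 89.9
Slice 4: Δl = 1.9/cos23.2° = 2.067 m; N'_4 = 321·cos23.2° = 295.0; c'Δl = 35.56; W sinα = 126.5
Slice 5: Δl = 2.5/cos32.4° = 2.961 m; N'_5 = 364·cos32.4° = 307.3; c'Δl = 50.93; W sinα = 195.0
Slice 6: Δl = 1.9/cos42.7° = 2.585 m; N'_6 = 212·cos42.7° = 155.8; c'Δl = 44.47; W sinα = 143.8
Slice 7: Δl = 2.9/cos56.4° = 5.240 m; N'_7 = 160·cos56.4° = 88.5; c'Δl = 90.14; W sinα = 133.3
Σc'Δl = 336.2 kN/m; ΣN' = 1794.1 kN/m; ΣW sinα = 750.1 kN/m
Resisting = 336.2 + 1794.1·tan26.3° = 336.2 + 886.7 = 1222.9 kN/m
FS = 1222.9 / 750.1 = 1.630

FS = 1.63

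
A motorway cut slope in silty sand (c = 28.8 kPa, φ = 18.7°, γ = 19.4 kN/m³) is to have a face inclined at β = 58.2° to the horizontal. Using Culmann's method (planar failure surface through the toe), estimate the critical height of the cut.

Culmann's analysis gives the critical failure plane at α_cr = (β + φ)/2 = (58.2 + 18.7)/2 = 38.5°, and the critical height
H_c = (4c/γ) · sinβ cosφ / [1 − cos(β − φ)]
    = (4·28.8/19.4) · sin58.2°·cos18.7° / [1 − cos(39.5°)]
    = 5.938 · 0.8499·0.9472 / [1 − 0.7716]
    = 5.938 · 0.8050 / 0.2284
    = 20.93 m

H_c = 20.93 m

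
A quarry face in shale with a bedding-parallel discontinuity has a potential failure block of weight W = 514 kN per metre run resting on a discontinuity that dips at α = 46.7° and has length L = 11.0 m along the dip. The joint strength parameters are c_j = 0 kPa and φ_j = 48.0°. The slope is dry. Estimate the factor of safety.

FS = 1.05

Resolving the block weight along and normal to the plane and applying the Mohr–Coulomb strength on the joint:
N' = W cosα = 514·cos46.7° = 352.5 kN/m
Driving force T = W sinα = 514·sin46.7° = 374.1 kN/m
Resisting force R = c_j·L + N'·tanφ_j = 0·11.0 + 352.5·tan48.0° = 0.0 + 391.5 = 391.5 kN/m
FS = R / T = 391.5 / 374.1 = 1.047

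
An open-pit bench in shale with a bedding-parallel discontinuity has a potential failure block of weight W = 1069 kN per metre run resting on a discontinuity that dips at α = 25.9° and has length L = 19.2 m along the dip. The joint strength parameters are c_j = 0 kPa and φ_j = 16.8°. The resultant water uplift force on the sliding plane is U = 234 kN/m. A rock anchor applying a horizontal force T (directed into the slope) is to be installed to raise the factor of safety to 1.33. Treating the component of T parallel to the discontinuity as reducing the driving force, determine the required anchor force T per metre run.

T = 302 kN/m

Resolving forces along and normal to the sliding plane, with the horizontal anchor force T adding T·sinα to the effective normal force and T·cosα acting up the plane against the driving force:
FS = [c_jL + (W cosα − U + T sinα) tanφ_j] / [W sinα − T cosα]
Without the anchor: N' = 727.6 kN/m, driving T_d = 466.9 kN/m, resisting R = 0·19.2 + 727.6·tan16.8° = 219.7 kN/m, FS = 0.47.
Setting FS = 1.33 and solving for T:
1.33·(466.9 − T cos25.9°) = 219.7 + T sin25.9°·tan16.8°
T·(sin25.9°·tan16.8° + 1.33·cos25.9°) = 1.33·466.9 − 219.7
T·(0.4368·0.3019 + 1.33·0.8996) = 621.0 − 219.7 = 401.3
T·1.3283 = 401.3
T = 302.2 kN/m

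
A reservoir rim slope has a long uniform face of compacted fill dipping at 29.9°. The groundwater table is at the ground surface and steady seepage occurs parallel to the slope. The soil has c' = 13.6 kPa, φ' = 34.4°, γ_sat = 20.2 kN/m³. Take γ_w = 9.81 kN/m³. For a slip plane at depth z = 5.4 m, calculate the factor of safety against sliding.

FS = 0.90

With seepage parallel to the slope and the water table at the surface, the effective normal stress on the slip plane uses the buoyant unit weight γ' = γ_sat − γ_w while the driving shear stress uses γ_sat:
FS = [c' + γ' z cos²β tanφ'] / [γ_sat z sinβ cosβ]
γ' = 20.2 − 9.81 = 10.39 kN/m³
Numerator = 13.6 + 10.39·5.4·cos²29.9°·tan34.4° = 13.6 + 10.39·5.4·0.7515·0.6847 = 42.470 kPa
Denominator = 20.2·5.4·sin29.9°·cos29.9° = 20.2·5.4·0.4985·0.8669 = 47.138 kPa
FS = 42.470 / 47.138 = 0.901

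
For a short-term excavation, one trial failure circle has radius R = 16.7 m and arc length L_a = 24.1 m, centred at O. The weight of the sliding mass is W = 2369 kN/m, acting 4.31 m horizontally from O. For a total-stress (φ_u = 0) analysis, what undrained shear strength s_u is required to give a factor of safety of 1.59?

FS = s_u·L_a·R / (W·d), so s_u = FS·W·d / (L_a·R).
s_u = 1.59·2369·4.31 / (24.10·16.7) = 16234.5 / 402.47 = 40.34 kPa

s_u = 40.3 kPa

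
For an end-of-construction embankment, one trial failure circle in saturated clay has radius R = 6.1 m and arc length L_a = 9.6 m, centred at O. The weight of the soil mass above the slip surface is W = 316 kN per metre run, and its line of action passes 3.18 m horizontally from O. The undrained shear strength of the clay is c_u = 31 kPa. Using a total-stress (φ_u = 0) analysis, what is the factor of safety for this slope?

FS = 1.81

Taking moments about the centre O, the resisting moment is provided by the undrained shear strength acting along the arc:
M_R = c_u·L_a·R = 31·9.60·6.1 = 1815.4 kN·m/m
M_D = W·d = 316·3.18 = 1004.9 kN·m/m
FS = M_R / M_D = 1815.4 / 1004.9 = 1.807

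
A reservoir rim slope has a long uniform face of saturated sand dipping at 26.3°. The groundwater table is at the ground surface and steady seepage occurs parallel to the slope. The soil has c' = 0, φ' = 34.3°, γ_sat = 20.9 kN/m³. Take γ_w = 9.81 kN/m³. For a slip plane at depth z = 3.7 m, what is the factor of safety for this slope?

FS = 0.73

With seepage parallel to the slope and the water table at the surface, the effective normal stress on the slip plane uses the buoyant unit weight γ' = γ_sat − γ_w while the driving shear stress uses γ_sat:
FS = [c' + γ' z cos²β tanφ'] / [γ_sat z sinβ cosβ]
(For c' = 0 this reduces to FS = (γ'/γ_sat)·tanφ'/tanβ.)
γ' = 20.9 − 9.81 = 11.09 kN/m³
Numerator = 0.0 + 11.09·3.7·cos²26.3°·tan34.3° = 0.0 + 11.09·3.7·0.8037·0.6822 = 22.496 kPa
Denominator = 20.9·3.7·sin26.3°·cos26.3° = 20.9·3.7·0.4431·0.8965 = 30.716 kPa
FS = 22.496 / 30.716 = 0.732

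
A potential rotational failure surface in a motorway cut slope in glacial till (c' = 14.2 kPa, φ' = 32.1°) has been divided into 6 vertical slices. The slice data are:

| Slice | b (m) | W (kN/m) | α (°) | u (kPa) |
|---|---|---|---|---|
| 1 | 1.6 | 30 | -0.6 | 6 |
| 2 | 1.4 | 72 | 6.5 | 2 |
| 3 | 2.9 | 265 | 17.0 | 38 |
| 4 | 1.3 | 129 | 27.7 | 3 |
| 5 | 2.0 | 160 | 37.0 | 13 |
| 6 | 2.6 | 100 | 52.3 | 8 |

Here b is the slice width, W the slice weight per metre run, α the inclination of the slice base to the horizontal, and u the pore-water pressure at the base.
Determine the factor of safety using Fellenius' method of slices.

FS = 1.53

Ordinary method of slices: FS = Σ[c'·Δl_i + (W_i cosα_i − u_i·Δl_i)·tanφ'] / Σ W_i sinα_i, with Δl_i = b_i / cosα_i.
Slice 1: Δl = 1.6/cos(-0.6°) = 1.600 m; N'_1 = 30·cos(-0.6°) − 6·1.600 = 20.4; c'Δl = 22.72; W sinα = -0.3
Slice 2: Δl = 1.4/cos6.5° = 1.409 m; N'_2 = 72·cos6.5° − 2·1.409 = 68.7; c'Δl = 20.01; W sinα = 8.2
Slice 3: Δl = 2.9/cos17.0° = 3.033 m; N'_3 = 265·cos17.0° − 38·3.033 = 138.2; c'Δl = 43.06; W sinα = 77.5
Slice 4: Δl = 1.3/cos27.7° = 1.468 m; N'_4 = 129·cos27.7° − 3·1.468 = 109.8; c'Δl = 20.85; W sinα = 60.0
Slice 5: Δl = 2.0/cos37.0° = 2.504 m; N'_5 = 160·cos37.0° − 13·2.504 = 95.2; c'Δl = 35.56; W sinα = 96.3
Slice 6: Δl = 2.6/cos52.3° = 4.252 m; N'_6 = 100·cos52.3° − 8·4.252 = 27.1; c'Δl = 60.37; W sinα = 79.1
Σc'Δl = 202.6 kN/m; ΣN' = 459.5 kN/m; ΣW sinα = 320.7 kN/m
Resisting = 202.6 + 459.5·tan32.1° = 202.6 + 288.2 = 490.8 kN/m
FS = 490.8 / 320.7 = 1.530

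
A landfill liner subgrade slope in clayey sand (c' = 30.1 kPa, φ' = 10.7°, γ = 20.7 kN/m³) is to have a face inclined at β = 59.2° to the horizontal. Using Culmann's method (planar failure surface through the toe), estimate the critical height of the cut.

H_c = 14.55 m

Culmann's analysis gives the critical failure plane at α_cr = (β + φ')/2 = (59.2 + 10.7)/2 = 35.0°, and the critical height
H_c = (4c'/γ) · sinβ cosφ' / [1 − cos(β − φ')]
    = (4·30.1/20.7) · sin59.2°·cos10.7° / [1 − cos(48.5°)]
    = 5.816 · 0.8590·0.9826 / [1 − 0.6626]
    = 5.816 · 0.8440 / 0.3374
    = 14.55 m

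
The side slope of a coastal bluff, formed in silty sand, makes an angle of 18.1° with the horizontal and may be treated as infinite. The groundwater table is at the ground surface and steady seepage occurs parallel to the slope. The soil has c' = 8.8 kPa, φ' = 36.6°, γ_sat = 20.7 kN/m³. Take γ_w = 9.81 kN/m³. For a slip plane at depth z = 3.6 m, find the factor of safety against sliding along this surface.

FS = 1.60

With seepage parallel to the slope and the water table at the surface, the effective normal stress on the slip plane uses the buoyant unit weight γ' = γ_sat − γ_w while the driving shear stress uses γ_sat:
FS = [c' + γ' z cos²β tanφ'] / [γ_sat z sinβ cosβ]
γ' = 20.7 − 9.81 = 10.89 kN/m³
Numerator = 8.8 + 10.89·3.6·cos²18.1°·tan36.6° = 8.8 + 10.89·3.6·0.9035·0.7427 = 35.105 kPa
Denominator = 20.7·3.6·sin18.1°·cos18.1° = 20.7·3.6·0.3107·0.9505 = 22.006 kPa
FS = 35.105 / 22.006 = 1.595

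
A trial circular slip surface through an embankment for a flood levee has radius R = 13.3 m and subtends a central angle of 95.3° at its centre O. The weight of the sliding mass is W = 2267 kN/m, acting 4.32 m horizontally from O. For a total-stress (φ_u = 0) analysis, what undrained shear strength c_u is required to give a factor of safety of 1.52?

FS = c_u·L_a·R / (W·d), so c_u = FS·W·d / (L_a·R).
Arc length L_a = R·θ = 13.3·(95.3°·π/180) = 13.3·1.6633 = 22.12 m
c_u = 1.52·2267·4.32 / (22.12·13.3) = 14886.0 / 294.22 = 50.59 kPa

c_u = 50.6 kPa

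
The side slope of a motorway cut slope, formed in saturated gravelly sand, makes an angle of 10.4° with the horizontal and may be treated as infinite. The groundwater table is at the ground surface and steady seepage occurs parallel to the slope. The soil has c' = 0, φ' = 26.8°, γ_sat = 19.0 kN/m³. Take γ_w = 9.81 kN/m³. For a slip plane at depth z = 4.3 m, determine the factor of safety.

With seepage parallel to the slope and the water table at the surface, the effective normal stress on the slip plane uses the buoyant unit weight γ' = γ_sat − γ_w while the driving shear stress uses γ_sat:
FS = [c' + γ' z cos²β tanφ'] / [γ_sat z sinβ cosβ]
(For c' = 0 this reduces to FS = (γ'/γ_sat)·tanφ'/tanβ.)
γ' = 19.0 − 9.81 = 9.19 kN/m³
Numerator = 0.0 + 9.19·4.3·cos²10.4°·tan26.8° = 0.0 + 9.19·4.3·0.9674·0.5051 = 19.311 kPa
Denominator = 19.0·4.3·sin10.4°·cos10.4° = 19.0·4.3·0.1805·0.9836 = 14.506 kPa
FS = 19.311 / 14.506 = 1.331

FS = 1.33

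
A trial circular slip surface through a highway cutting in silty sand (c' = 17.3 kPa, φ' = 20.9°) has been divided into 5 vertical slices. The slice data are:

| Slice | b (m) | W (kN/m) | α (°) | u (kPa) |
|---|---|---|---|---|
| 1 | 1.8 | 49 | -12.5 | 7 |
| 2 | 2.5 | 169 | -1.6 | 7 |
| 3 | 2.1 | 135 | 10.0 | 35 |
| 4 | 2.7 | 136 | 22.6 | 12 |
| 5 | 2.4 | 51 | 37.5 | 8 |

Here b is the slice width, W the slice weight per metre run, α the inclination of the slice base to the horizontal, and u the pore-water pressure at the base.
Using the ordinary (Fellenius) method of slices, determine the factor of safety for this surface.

FS = 3.82

Ordinary method of slices: FS = Σ[c'·Δl_i + (W_i cosα_i − u_i·Δl_i)·tanφ'] / Σ W_i sinα_i, with Δl_i = b_i / cosα_i.
Slice 1: Δl = 1.8/cos(-12.5°) = 1.844 m; N'_1 = 49·cos(-12.5°) − 7·1.844 = 34.9; c'Δl = 31.90; W sinα = -10.6
Slice 2: Δl = 2.5/cos(-1.6°) = 2.501 m; N'_2 = 169·cos(-1.6°) − 7·2.501 = 151.4; c'Δl = 43.27; W sinα = -4.7
Slice 3: Δl = 2.1/cos10.0° = 2.132 m; N'_3 = 135·cos10.0° − 35·2.132 = 58.3; c'Δl = 36.89; W sinα = 23.4
Slice 4: Δl = 2.7/cos22.6° = 2.925 m; N'_4 = 136·cos22.6° − 12·2.925 = 90.5; c'Δl = 50.60; W sinα = 52.3
Slice 5: Δl = 2.4/cos37.5° = 3.025 m; N'_5 = 51·cos37.5° − 8·3.025 = 16.3; c'Δl = 52.33; W sinα = 31.0
Σc'Δl = 215.0 kN/m; ΣN' = 351.4 kN/m; ΣW sinα = 91.4 kN/m
Resisting = 215.0 + 351.4·tan20.9° = 215.0 + 134.2 = 349.2 kN/m
FS = 349.2 / 91.4 = 3.819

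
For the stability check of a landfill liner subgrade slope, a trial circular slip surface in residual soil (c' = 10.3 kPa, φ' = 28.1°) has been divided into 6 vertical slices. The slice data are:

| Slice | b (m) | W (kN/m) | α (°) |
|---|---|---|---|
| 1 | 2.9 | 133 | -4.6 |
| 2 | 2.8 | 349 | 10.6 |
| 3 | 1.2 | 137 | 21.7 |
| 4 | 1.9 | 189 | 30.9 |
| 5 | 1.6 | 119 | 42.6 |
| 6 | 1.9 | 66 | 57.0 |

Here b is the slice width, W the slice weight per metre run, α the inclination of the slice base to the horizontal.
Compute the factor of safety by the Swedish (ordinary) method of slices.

Ordinary method of slices: FS = Σ[c'·Δl_i + (W_i cosα_i)·tanφ'] / Σ W_i sinα_i, with Δl_i = b_i / cosα_i.
Slice 1: Δl = 2.9/cos(-4.6°) = 2.909 m; N'_1 = 133·cos(-4.6°) = 132.6; c'Δl = 29.97; W sinα = -10.7
Slice 2: Δl = 2.8/cos10.6° = 2.849 m; N'_2 = 349·cos10.6° = 343.0; c'Δl = 29.34; W sinα = 64.2
Slice 3: Δl = 1.2/cos21.7° = 1.292 m; N'_3 = 137·cos21.7° = 127.3; c'Δl = 13.30; W sinα = 50.7
Slice 4: Δl = 1.9/cos30.9° = 2.214 m; N'_4 = 189·cos30.9° = 162.2; c'Δl = 22.81; W sinα = 97.1
Slice 5: Δl = 1.6/cos42.6° = 2.174 m; N'_5 = 119·cos42.6° = 87.6; c'Δl = 22.39; W sinα = 80.5
Slice 6: Δl = 1.9/cos57.0° = 3.489 m; N'_6 = 66·cos57.0° = 35.9; c'Δl = 35.93; W sinα = 55.4
Σc'Δl = 153.7 kN/m; ΣN' = 888.6 kN/m; ΣW sinα = 337.1 kN/m
Resisting = 153.7 + 888.6·tan28.1° = 153.7 + 474.5 = 628.2 kN/m
FS = 628.2 / 337.1 = 1.863

FS = 1.86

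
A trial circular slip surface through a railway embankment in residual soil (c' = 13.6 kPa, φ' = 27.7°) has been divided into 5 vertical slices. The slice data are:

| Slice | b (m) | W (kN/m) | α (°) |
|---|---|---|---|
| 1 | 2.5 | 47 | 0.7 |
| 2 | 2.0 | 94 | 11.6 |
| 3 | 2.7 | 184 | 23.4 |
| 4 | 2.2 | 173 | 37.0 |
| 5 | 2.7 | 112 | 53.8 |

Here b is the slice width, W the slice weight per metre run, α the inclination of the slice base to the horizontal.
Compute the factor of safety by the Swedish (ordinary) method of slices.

FS = 1.64

Ordinary method of slices: FS = Σ[c'·Δl_i + (W_i cosα_i)·tanφ'] / Σ W_i sinα_i, with Δl_i = b_i / cosα_i.
Slice 1: Δl = 2.5/cos0.7° = 2.500 m; N'_1 = 47·cos0.7° = 47.0; c'Δl = 34.00; W sinα = 0.6
Slice 2: Δl = 2.0/cos11.6° = 2.042 m; N'_2 = 94·cos11.6° = 92.1; c'Δl = 27.77; W sinα = 18.9
Slice 3: Δl = 2.7/cos23.4° = 2.942 m; N'_3 = 184·cos23.4° = 168.9; c'Δl = 40.01; W sinα = 73.1
Slice 4: Δl = 2.2/cos37.0° = 2.755 m; N'_4 = 173·cos37.0° = 138.2; c'Δl = 37.46; W sinα = 104.1
Slice 5: Δl = 2.7/cos53.8° = 4.572 m; N'_5 = 112·cos53.8° = 66.1; c'Δl = 62.17; W sinα = 90.4
Σc'Δl = 201.4 kN/m; ΣN' = 512.3 kN/m; ΣW sinα = 287.0 kN/m
Resisting = 201.4 + 512.3·tan27.7° = 201.4 + 268.9 = 470.4 kN/m
FS = 470.4 / 287.0 = 1.639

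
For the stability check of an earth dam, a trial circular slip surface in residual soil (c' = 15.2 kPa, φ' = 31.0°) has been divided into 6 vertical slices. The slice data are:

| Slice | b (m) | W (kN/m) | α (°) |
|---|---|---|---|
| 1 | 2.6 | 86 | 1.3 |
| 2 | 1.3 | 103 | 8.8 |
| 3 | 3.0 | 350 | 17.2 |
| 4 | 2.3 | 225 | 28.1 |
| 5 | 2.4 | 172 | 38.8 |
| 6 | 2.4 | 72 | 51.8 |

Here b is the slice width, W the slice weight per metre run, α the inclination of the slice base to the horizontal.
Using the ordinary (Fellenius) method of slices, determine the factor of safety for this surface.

Ordinary method of slices: FS = Σ[c'·Δl_i + (W_i cosα_i)·tanφ'] / Σ W_i sinα_i, with Δl_i = b_i / cosα_i.
Slice 1: Δl = 2.6/cos1.3° = 2.601 m; N'_1 = 86·cos1.3° = 86.0; c'Δl = 39.53; W sinα = 2.0
Slice 2: Δl = 1.3/cos8.8° = 1.315 m; N'_2 = 103·cos8.8° = 101.8; c'Δl = 20.00; W sinα = 15.8
Slice 3: Δl = 3.0/cos17.2° = 3.140 m; N'_3 = 350·cos17.2° = 334.3; c'Δl = 47.73; W sinα = 103.5
Slice 4: Δl = 2.3/cos28.1° = 2.607 m; N'_4 = 225·cos28.1° = 198.5; c'Δl = 39.63; W sinα = 106.0
Slice 5: Δl = 2.4/cos38.8° = 3.080 m; N'_5 = 172·cos38.8° = 134.0; c'Δl = 46.81; W sinα = 107.8
Slice 6: Δl = 2.4/cos51.8° = 3.881 m; N'_6 = 72·cos51.8° = 44.5; c'Δl = 58.99; W sinα = 56.6
Σc'Δl = 252.7 kN/m; ΣN' = 899.2 kN/m; ΣW sinα = 391.5 kN/m
Resisting = 252.7 + 899.2·tan31.0° = 252.7 + 540.3 = 793.0 kN/m
FS = 793.0 / 391.5 = 2.025

FS = 2.03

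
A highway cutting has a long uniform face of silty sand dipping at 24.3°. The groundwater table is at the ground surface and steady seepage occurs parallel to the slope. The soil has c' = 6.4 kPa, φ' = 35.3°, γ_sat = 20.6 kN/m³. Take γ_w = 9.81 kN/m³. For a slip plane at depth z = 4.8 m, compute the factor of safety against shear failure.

With seepage parallel to the slope and the water table at the surface, the effective normal stress on the slip plane uses the buoyant unit weight γ' = γ_sat − γ_w while the driving shear stress uses γ_sat:
FS = [c' + γ' z cos²β tanφ'] / [γ_sat z sinβ cosβ]
γ' = 20.6 − 9.81 = 10.79 kN/m³
Numerator = 6.4 + 10.79·4.8·cos²24.3°·tan35.3° = 6.4 + 10.79·4.8·0.8307·0.7080 = 36.861 kPa
Denominator = 20.6·4.8·sin24.3°·cos24.3° = 20.6·4.8·0.4115·0.9114 = 37.085 kPa
FS = 36.861 / 37.085 = 0.994

FS = 0.99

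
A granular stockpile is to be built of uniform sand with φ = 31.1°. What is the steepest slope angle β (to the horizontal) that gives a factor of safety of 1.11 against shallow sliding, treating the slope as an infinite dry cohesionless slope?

For an infinite dry cohesionless slope FS = tanφ/tanβ, so tanβ = tanφ / FS.
tanβ = tan31.1° / 1.11 = 0.6032 / 1.11 = 0.5435
β = arctan(0.5435) = 28.52°

β = 28.5°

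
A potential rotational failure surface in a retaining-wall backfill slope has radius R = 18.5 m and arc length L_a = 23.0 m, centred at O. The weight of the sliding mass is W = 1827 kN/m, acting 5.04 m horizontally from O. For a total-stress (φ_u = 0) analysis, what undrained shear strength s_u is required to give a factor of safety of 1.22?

s_u = 26.4 kPa

FS = s_u·L_a·R / (W·d), so s_u = FS·W·d / (L_a·R).
s_u = 1.22·1827·5.04 / (23.00·18.5) = 11233.9 / 425.50 = 26.40 kPa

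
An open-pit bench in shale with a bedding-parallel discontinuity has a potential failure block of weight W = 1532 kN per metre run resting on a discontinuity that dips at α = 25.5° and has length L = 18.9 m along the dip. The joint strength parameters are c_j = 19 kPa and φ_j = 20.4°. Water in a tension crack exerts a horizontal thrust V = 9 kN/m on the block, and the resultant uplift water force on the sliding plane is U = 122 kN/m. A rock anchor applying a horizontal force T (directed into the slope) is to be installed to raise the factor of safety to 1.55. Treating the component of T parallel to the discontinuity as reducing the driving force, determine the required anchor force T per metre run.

T = 134 kN/m

Resolving forces along and normal to the sliding plane, with the horizontal anchor force T adding T·sinα to the effective normal force and T·cosα acting up the plane against the driving force:
FS = [c_jL + (W cosα − U − V sinα + T sinα) tanφ_j] / [W sinα + V cosα − T cosα]
Without the anchor: N' = 1256.9 kN/m, driving T_d = 667.7 kN/m, resisting R = 19·18.9 + 1256.9·tan20.4° = 826.5 kN/m, FS = 1.24.
Setting FS = 1.55 and solving for T:
1.55·(667.7 − T cos25.5°) = 826.5 + T sin25.5°·tan20.4°
T·(sin25.5°·tan20.4° + 1.55·cos25.5°) = 1.55·667.7 − 826.5
T·(0.4305·0.3719 + 1.55·0.9026) = 1034.9 − 826.5 = 208.4
T·1.5591 = 208.4
T = 133.6 kN/m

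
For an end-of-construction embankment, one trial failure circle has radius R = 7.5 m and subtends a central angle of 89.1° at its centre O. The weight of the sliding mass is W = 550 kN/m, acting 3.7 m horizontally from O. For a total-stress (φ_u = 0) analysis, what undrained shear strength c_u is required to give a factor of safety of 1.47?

c_u = 34.2 kPa

FS = c_u·L_a·R / (W·d), so c_u = FS·W·d / (L_a·R).
Arc length L_a = R·θ = 7.5·(89.1°·π/180) = 7.5·1.5551 = 11.66 m
c_u = 1.47·550·3.7 / (11.66·7.5) = 2991.5 / 87.47 = 34.20 kPa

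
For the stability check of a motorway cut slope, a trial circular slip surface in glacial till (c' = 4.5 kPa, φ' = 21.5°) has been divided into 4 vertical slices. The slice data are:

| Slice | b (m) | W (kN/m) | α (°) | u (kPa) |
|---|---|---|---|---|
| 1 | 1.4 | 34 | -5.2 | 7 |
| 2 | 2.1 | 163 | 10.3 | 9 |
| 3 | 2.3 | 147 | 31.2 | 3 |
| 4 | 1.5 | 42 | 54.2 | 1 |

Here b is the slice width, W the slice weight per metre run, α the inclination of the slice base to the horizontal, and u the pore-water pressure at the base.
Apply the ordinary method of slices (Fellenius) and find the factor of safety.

Ordinary method of slices: FS = Σ[c'·Δl_i + (W_i cosα_i − u_i·Δl_i)·tanφ'] / Σ W_i sinα_i, with Δl_i = b_i / cosα_i.
Slice 1: Δl = 1.4/cos(-5.2°) = 1.406 m; N'_1 = 34·cos(-5.2°) − 7·1.406 = 24.0; c'Δl = 6.33; W sinα = -3.1
Slice 2: Δl = 2.1/cos10.3° = 2.134 m; N'_2 = 163·cos10.3° − 9·2.134 = 141.2; c'Δl = 9.60; W sinα = 29.1
Slice 3: Δl = 2.3/cos31.2° = 2.689 m; N'_3 = 147·cos31.2° − 3·2.689 = 117.7; c'Δl = 12.10; W sinα = 76.1
Slice 4: Δl = 1.5/cos54.2° = 2.564 m; N'_4 = 42·cos54.2° − 1·2.564 = 22.0; c'Δl = 11.54; W sinα = 34.1
Σc'Δl = 39.6 kN/m; ΣN' = 304.9 kN/m; ΣW sinα = 136.3 kN/m
Resisting = 39.6 + 304.9·tan21.5° = 39.6 + 120.1 = 159.7 kN/m
FS = 159.7 / 136.3 = 1.172

FS = 1.17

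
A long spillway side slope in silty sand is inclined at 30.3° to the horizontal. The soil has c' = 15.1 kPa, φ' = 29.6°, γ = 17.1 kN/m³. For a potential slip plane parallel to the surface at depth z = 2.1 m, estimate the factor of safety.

For an infinite slope with a slip plane parallel to the surface (no pore pressure): FS = [c' + γz cos²β tanφ'] / [γz sinβ cosβ].
γz = 17.1·2.1 = 35.91 kN/m²
Numerator = 15.1 + 35.91·cos²30.3°·tan29.6° = 15.1 + 35.91·0.7455·0.5681 = 30.307 kPa
Denominator = 35.91·sin30.3°·cos30.3° = 35.91·0.5045·0.8634 = 15.643 kPa
FS = 30.307 / 15.643 = 1.937

FS = 1.94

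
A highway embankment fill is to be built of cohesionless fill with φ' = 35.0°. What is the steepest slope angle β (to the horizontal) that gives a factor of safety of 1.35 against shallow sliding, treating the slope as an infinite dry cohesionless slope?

For an infinite dry cohesionless slope FS = tanφ'/tanβ, so tanβ = tanφ' / FS.
tanβ = tan35.0° / 1.35 = 0.7002 / 1.35 = 0.5187
β = arctan(0.5187) = 27.41°

β = 27.4°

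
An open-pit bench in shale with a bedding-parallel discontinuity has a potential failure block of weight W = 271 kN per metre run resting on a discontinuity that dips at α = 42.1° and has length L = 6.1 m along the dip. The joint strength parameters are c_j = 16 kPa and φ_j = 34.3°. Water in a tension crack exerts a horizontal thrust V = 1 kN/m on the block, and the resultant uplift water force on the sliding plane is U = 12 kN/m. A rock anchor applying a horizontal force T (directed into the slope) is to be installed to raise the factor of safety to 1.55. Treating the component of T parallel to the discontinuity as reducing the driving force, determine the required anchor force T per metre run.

T = 35 kN/m

Resolving forces along and normal to the sliding plane, with the horizontal anchor force T adding T·sinα to the effective normal force and T·cosα acting up the plane against the driving force:
FS = [c_jL + (W cosα − U − V sinα + T sinα) tanφ_j] / [W sinα + V cosα − T cosα]
Without the anchor: N' = 188.4 kN/m, driving T_d = 182.4 kN/m, resisting R = 16·6.1 + 188.4·tan34.3° = 226.1 kN/m, FS = 1.24.
Setting FS = 1.55 and solving for T:
1.55·(182.4 − T cos42.1°) = 226.1 + T sin42.1°·tan34.3°
T·(sin42.1°·tan34.3° + 1.55·cos42.1°) = 1.55·182.4 − 226.1
T·(0.6704·0.6822 + 1.55·0.7420) = 282.8 − 226.1 = 56.6
T·1.6074 = 56.6
T = 35.2 kN/m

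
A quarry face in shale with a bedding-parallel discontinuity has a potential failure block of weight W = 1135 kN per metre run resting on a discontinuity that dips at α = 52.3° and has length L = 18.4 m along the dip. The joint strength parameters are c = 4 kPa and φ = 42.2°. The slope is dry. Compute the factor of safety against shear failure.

FS = 0.78

Resolving the block weight along and normal to the plane and applying the Mohr–Coulomb strength on the joint:
N' = W cosα = 1135·cos52.3° = 694.1 kN/m
Driving force T = W sinα = 1135·sin52.3° = 898.0 kN/m
Resisting force R = c·L + N'·tanφ = 4·18.4 + 694.1·tan42.2° = 73.6 + 629.4 = 703.0 kN/m
FS = R / T = 703.0 / 898.0 = 0.783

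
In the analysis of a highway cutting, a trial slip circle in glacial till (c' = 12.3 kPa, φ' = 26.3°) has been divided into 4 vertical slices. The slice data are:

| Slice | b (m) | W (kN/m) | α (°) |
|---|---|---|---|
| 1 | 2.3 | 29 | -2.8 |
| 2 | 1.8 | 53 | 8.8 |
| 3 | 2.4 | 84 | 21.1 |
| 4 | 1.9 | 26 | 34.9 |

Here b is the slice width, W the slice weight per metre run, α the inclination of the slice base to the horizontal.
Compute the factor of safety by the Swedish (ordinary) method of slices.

FS = 3.87

Ordinary method of slices: FS = Σ[c'·Δl_i + (W_i cosα_i)·tanφ'] / Σ W_i sinα_i, with Δl_i = b_i / cosα_i.
Slice 1: Δl = 2.3/cos(-2.8°) = 2.303 m; N'_1 = 29·cos(-2.8°) = 29.0; c'Δl = 28.32; W sinα = -1.4
Slice 2: Δl = 1.8/cos8.8° = 1.821 m; N'_2 = 53·cos8.8° = 52.4; c'Δl = 22.40; W sinα = 8.1
Slice 3: Δl = 2.4/cos21.1° = 2.572 m; N'_3 = 84·cos21.1° = 78.4; c'Δl = 31.64; W sinα = 30.2
Slice 4: Δl = 1.9/cos34.9° = 2.317 m; N'_4 = 26·cos34.9° = 21.3; c'Δl = 28.49; W sinα = 14.9
Σc'Δl = 110.9 kN/m; ΣN' = 181.0 kN/m; ΣW sinα = 51.8 kN/m
Resisting = 110.9 + 181.0·tan26.3° = 110.9 + 89.5 = 200.3 kN/m
FS = 200.3 / 51.8 = 3.867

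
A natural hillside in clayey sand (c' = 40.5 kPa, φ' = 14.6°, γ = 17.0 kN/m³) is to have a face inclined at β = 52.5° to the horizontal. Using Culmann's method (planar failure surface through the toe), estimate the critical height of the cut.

Culmann's analysis gives the critical failure plane at α_cr = (β + φ')/2 = (52.5 + 14.6)/2 = 33.5°, and the critical height
H_c = (4c'/γ) · sinβ cosφ' / [1 − cos(β − φ')]
    = (4·40.5/17.0) · sin52.5°·cos14.6° / [1 − cos(37.9°)]
    = 9.529 · 0.7934·0.9677 / [1 − 0.7891]
    = 9.529 · 0.7677 / 0.2109
    = 34.69 m

H_c = 34.69 m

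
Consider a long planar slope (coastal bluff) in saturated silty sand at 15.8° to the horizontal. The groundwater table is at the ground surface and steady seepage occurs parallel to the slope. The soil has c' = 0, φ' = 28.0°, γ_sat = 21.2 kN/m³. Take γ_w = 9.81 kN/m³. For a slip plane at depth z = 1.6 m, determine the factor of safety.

FS = 1.01

With seepage parallel to the slope and the water table at the surface, the effective normal stress on the slip plane uses the buoyant unit weight γ' = γ_sat − γ_w while the driving shear stress uses γ_sat:
FS = [c' + γ' z cos²β tanφ'] / [γ_sat z sinβ cosβ]
(For c' = 0 this reduces to FS = (γ'/γ_sat)·tanφ'/tanβ.)
γ' = 21.2 − 9.81 = 11.39 kN/m³
Numerator = 0.0 + 11.39·1.6·cos²15.8°·tan28.0° = 0.0 + 11.39·1.6·0.9259·0.5317 = 8.971 kPa
Denominator = 21.2·1.6·sin15.8°·cos15.8° = 21.2·1.6·0.2723·0.9622 = 8.887 kPa
FS = 8.971 / 8.887 = 1.010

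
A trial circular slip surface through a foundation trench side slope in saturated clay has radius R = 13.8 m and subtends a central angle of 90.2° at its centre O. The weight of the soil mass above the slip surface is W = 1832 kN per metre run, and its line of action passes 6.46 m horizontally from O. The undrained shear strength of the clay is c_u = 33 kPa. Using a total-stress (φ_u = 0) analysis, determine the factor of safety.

Taking moments about the centre O, the resisting moment is provided by the undrained shear strength acting along the arc:
Arc length L_a = R·θ = 13.8·(90.2°·π/180) = 13.8·1.5743 = 21.73 m
M_R = c_u·L_a·R = 33·21.73·13.8 = 9893.6 kN·m/m
M_D = W·d = 1832·6.46 = 11834.7 kN·m/m
FS = M_R / M_D = 9893.6 / 11834.7 = 0.836

FS = 0.84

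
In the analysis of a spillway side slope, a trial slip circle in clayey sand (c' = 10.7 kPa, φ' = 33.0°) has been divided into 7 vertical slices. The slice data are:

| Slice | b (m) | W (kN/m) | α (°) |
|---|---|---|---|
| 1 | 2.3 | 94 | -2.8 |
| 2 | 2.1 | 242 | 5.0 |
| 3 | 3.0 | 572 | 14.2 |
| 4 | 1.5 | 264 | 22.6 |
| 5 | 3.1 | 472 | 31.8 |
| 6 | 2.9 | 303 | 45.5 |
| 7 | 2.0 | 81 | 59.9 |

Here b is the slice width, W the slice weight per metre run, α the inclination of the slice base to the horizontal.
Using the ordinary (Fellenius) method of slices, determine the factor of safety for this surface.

FS = 1.75

Ordinary method of slices: FS = Σ[c'·Δl_i + (W_i cosα_i)·tanφ'] / Σ W_i sinα_i, with Δl_i = b_i / cosα_i.
Slice 1: Δl = 2.3/cos(-2.8°) = 2.303 m; N'_1 = 94·cos(-2.8°) = 93.9; c'Δl = 24.64; W sinα = -4.6
Slice 2: Δl = 2.1/cos5.0° = 2.108 m; N'_2 = 242·cos5.0° = 241.1; c'Δl = 22.56; W sinα = 21.1
Slice 3: Δl = 3.0/cos14.2° = 3.095 m; N'_3 = 572·cos14.2° = 554.5; c'Δl = 33.11; W sinα = 140.3
Slice 4: Δl = 1.5/cos22.6° = 1.625 m; N'_4 = 264·cos22.6° = 243.7; c'Δl = 17.38; W sinα = 101.5
Slice 5: Δl = 3.1/cos31.8° = 3.648 m; N'_5 = 472·cos31.8° = 401.1; c'Δl = 39.03; W sinα = 248.7
Slice 6: Δl = 2.9/cos45.5° = 4.137 m; N'_6 = 303·cos45.5° = 212.4; c'Δl = 44.27; W sinα = 216.1
Slice 7: Δl = 2.0/cos59.9° = 3.988 m; N'_7 = 81·cos59.9° = 40.6; c'Δl = 42.67; W sinα = 70.1
Σc'Δl = 223.7 kN/m; ΣN' = 1787.4 kN/m; ΣW sinα = 793.2 kN/m
Resisting = 223.7 + 1787.4·tan33.0° = 223.7 + 1160.7 = 1384.4 kN/m
FS = 1384.4 / 793.2 = 1.745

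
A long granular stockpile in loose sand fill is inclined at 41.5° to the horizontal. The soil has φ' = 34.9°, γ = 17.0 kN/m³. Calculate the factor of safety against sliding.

For a dry cohesionless infinite slope the factor of safety is FS = tanφ' / tanβ.
FS = tan34.9° / tan41.5° = 0.6976 / 0.8847 = 0.789

FS = 0.79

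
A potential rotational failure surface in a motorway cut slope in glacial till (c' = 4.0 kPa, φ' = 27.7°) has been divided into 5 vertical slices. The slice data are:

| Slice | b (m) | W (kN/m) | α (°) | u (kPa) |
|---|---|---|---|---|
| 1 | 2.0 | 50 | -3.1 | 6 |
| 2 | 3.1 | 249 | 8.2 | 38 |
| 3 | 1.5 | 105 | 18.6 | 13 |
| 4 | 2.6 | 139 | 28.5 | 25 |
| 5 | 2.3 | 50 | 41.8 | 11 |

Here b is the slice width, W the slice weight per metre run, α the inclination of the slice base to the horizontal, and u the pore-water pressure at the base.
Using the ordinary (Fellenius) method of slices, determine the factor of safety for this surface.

FS = 1.24

Ordinary method of slices: FS = Σ[c'·Δl_i + (W_i cosα_i − u_i·Δl_i)·tanφ'] / Σ W_i sinα_i, with Δl_i = b_i / cosα_i.
Slice 1: Δl = 2.0/cos(-3.1°) = 2.003 m; N'_1 = 50·cos(-3.1°) − 6·2.003 = 37.9; c'Δl = 8.01; W sinα = -2.7
Slice 2: Δl = 3.1/cos8.2° = 3.132 m; N'_2 = 249·cos8.2° − 38·3.132 = 127.4; c'Δl = 12.53; W sinα = 35.5
Slice 3: Δl = 1.5/cos18.6° = 1.583 m; N'_3 = 105·cos18.6° − 13·1.583 = 78.9; c'Δl = 6.33; W sinα = 33.5
Slice 4: Δl = 2.6/cos28.5° = 2.959 m; N'_4 = 139·cos28.5° − 25·2.959 = 48.2; c'Δl = 11.83; W sinα = 66.3
Slice 5: Δl = 2.3/cos41.8° = 3.085 m; N'_5 = 50·cos41.8° − 11·3.085 = 3.3; c'Δl = 12.34; W sinα = 33.3
Σc'Δl = 51.0 kN/m; ΣN' = 295.8 kN/m; ΣW sinα = 166.0 kN/m
Resisting = 51.0 + 295.8·tan27.7° = 51.0 + 155.3 = 206.4 kN/m
FS = 206.4 / 166.0 = 1.243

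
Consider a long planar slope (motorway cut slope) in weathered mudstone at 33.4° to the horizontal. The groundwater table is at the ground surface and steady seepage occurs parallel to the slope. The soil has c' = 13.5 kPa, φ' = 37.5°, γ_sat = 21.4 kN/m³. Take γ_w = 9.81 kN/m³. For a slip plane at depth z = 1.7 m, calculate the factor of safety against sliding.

FS = 1.44

With seepage parallel to the slope and the water table at the surface, the effective normal stress on the slip plane uses the buoyant unit weight γ' = γ_sat − γ_w while the driving shear stress uses γ_sat:
FS = [c' + γ' z cos²β tanφ'] / [γ_sat z sinβ cosβ]
γ' = 21.4 − 9.81 = 11.59 kN/m³
Numerator = 13.5 + 11.59·1.7·cos²33.4°·tan37.5° = 13.5 + 11.59·1.7·0.6970·0.7673 = 24.037 kPa
Denominator = 21.4·1.7·sin33.4°·cos33.4° = 21.4·1.7·0.5505·0.8348 = 16.719 kPa
FS = 24.037 / 16.719 = 1.438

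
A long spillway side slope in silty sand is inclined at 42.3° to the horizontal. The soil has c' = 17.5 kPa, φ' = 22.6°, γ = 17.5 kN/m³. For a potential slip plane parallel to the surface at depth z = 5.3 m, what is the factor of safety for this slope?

FS = 0.84

For an infinite slope with a slip plane parallel to the surface (no pore pressure): FS = [c' + γz cos²β tanφ'] / [γz sinβ cosβ].
γz = 17.5·5.3 = 92.75 kN/m²
Numerator = 17.5 + 92.75·cos²42.3°·tan22.6° = 17.5 + 92.75·0.5471·0.4163 = 38.621 kPa
Denominator = 92.75·sin42.3°·cos42.3° = 92.75·0.6730·0.7396 = 46.169 kPa
FS = 38.621 / 46.169 = 0.837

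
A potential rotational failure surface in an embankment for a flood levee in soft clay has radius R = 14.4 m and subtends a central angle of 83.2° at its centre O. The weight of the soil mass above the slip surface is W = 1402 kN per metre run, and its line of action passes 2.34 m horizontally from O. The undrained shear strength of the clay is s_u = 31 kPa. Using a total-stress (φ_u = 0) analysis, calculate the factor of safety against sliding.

Taking moments about the centre O, the resisting moment is provided by the undrained shear strength acting along the arc:
Arc length L_a = R·θ = 14.4·(83.2°·π/180) = 14.4·1.4521 = 20.91 m
M_R = s_u·L_a·R = 31·20.91·14.4 = 9334.4 kN·m/m
M_D = W·d = 1402·2.34 = 3280.7 kN·m/m
FS = M_R / M_D = 9334.4 / 3280.7 = 2.845

FS = 2.85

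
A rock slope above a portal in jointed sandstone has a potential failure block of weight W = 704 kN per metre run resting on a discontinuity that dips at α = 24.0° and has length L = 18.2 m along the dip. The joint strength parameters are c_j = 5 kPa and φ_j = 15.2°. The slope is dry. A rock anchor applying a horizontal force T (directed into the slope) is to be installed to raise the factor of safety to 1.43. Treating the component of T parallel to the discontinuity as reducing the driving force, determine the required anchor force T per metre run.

Resolving forces along and normal to the sliding plane, with the horizontal anchor force T adding T·sinα to the effective normal force and T·cosα acting up the plane against the driving force:
FS = [c_jL + (W cosα + T sinα) tanφ_j] / [W sinα − T cosα]
Without the anchor: N' = 643.1 kN/m, driving T_d = 286.3 kN/m, resisting R = 5·18.2 + 643.1·tan15.2° = 265.7 kN/m, FS = 0.93.
Setting FS = 1.43 and solving for T:
1.43·(286.3 − T cos24.0°) = 265.7 + T sin24.0°·tan15.2°
T·(sin24.0°·tan15.2° + 1.43·cos24.0°) = 1.43·286.3 − 265.7
T·(0.4067·0.2717 + 1.43·0.9135) = 409.5 − 265.7 = 143.7
T·1.4169 = 143.7
T = 101.4 kN/m

T = 101 kN/m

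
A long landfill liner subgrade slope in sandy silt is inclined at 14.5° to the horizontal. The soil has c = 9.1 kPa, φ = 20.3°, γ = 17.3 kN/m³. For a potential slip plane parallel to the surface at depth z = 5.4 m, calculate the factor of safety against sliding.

FS = 1.83

For an infinite slope with a slip plane parallel to the surface (no pore pressure): FS = [c + γz cos²β tanφ] / [γz sinβ cosβ].
γz = 17.3·5.4 = 93.42 kN/m²
Numerator = 9.1 + 93.42·cos²14.5°·tan20.3° = 9.1 + 93.42·0.9373·0.3699 = 41.491 kPa
Denominator = 93.42·sin14.5°·cos14.5° = 93.42·0.2504·0.9681 = 22.645 kPa
FS = 41.491 / 22.645 = 1.832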